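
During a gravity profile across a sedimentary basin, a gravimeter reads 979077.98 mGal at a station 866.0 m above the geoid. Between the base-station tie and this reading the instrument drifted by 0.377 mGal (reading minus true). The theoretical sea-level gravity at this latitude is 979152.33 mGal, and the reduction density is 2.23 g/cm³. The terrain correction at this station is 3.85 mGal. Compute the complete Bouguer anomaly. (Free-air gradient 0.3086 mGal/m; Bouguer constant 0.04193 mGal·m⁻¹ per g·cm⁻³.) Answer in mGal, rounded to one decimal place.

115.4

Drift-corrected reading = 979077.98 − (0.377) = 979077.603 mGal
Free-air correction = 0.3086 × 866.0 = 267.25 mGal
Free-air anomaly = 979077.603 − 979152.33 + (267.25) = 192.523 mGal
Bouguer slab correction = 0.04193 × 2.23 × 866.0 = 80.97 mGal
Simple Bouguer anomaly = 192.523 − (80.97) = 111.553 mGal
Complete Bouguer anomaly = 111.553 + 3.85 = 115.403 mGal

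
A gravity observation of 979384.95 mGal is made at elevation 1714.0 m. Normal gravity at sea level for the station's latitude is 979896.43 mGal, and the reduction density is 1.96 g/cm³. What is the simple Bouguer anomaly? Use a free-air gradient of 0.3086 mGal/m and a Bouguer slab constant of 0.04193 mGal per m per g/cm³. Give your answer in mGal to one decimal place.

-123.4

Free-air correction = 0.3086 × 1714.0 = 528.94 mGal
Free-air anomaly = 979384.95 − 979896.43 + (528.94) = 17.46 mGal
Bouguer slab correction = 0.04193 × 1.96 × 1714.0 = 140.86 mGal
Simple Bouguer anomaly = 17.46 − (140.86) = -123.40 mGal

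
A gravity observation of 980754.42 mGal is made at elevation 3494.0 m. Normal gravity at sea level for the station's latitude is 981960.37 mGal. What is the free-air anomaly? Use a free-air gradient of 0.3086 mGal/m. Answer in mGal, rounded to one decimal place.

-127.7

Free-air correction = 0.3086 × 3494.0 = 1078.25 mGal
Free-air anomaly = 980754.42 − 981960.37 + (1078.25) = -127.70 mGal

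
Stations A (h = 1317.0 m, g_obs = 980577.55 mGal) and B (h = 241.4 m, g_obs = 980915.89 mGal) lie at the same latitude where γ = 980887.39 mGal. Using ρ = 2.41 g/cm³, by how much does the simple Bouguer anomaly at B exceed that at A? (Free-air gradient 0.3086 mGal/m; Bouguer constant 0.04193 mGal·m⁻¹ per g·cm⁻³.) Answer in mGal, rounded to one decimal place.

Δg_SB(A) = 980577.55 − 980887.39 + 0.3086×1317.0 − 0.04193×2.41×1317.0 = -36.50 mGal
Δg_SB(B) = 980915.89 − 980887.39 + 0.3086×241.4 − 0.04193×2.41×241.4 = 78.60 mGal
Difference = 78.60 − (-36.50) = 115.10 mGal

115.1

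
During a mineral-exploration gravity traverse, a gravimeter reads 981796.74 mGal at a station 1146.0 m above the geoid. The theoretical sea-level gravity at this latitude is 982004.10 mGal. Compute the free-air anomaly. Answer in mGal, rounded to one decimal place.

Free-air correction = 0.3086 × 1146.0 = 353.66 mGal
Free-air anomaly = 981796.74 − 982004.10 + (353.66) = 146.30 mGal

146.3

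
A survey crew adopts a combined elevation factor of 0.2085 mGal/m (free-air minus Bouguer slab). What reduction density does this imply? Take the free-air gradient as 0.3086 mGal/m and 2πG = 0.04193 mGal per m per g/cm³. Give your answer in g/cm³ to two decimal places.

2.39

0.2085 = 0.3086 − 0.04193 × ρ
ρ = (0.3086 − 0.2085) / 0.04193 = 2.39 g/cm³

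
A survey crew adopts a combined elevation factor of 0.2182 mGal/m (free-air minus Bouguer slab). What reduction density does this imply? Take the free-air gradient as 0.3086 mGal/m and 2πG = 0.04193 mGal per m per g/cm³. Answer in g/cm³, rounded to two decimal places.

2.16

0.2182 = 0.3086 − 0.04193 × ρ
ρ = (0.3086 − 0.2182) / 0.04193 = 2.16 g/cm³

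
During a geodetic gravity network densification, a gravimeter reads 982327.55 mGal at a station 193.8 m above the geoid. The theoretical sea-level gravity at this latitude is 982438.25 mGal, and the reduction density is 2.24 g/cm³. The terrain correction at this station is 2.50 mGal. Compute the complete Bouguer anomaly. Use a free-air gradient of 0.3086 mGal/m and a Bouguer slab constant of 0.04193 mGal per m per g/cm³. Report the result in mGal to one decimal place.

Free-air correction = 0.3086 × 193.8 = 59.81 mGal
Free-air anomaly = 982327.55 − 982438.25 + (59.81) = -50.89 mGal
Bouguer slab correction = 0.04193 × 2.24 × 193.8 = 18.20 mGal
Simple Bouguer anomaly = -50.89 − (18.20) = -69.09 mGal
Complete Bouguer anomaly = -69.09 + 2.50 = -66.59 mGal

-66.6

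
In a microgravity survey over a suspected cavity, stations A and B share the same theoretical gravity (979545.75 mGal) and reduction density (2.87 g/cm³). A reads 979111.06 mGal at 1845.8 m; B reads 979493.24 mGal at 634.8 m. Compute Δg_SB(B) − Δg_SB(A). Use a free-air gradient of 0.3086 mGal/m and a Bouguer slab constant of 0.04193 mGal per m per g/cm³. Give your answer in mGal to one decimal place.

Δg_SB(A) = 979111.06 − 979545.75 + 0.3086×1845.8 − 0.04193×2.87×1845.8 = -87.20 mGal
Δg_SB(B) = 979493.24 − 979545.75 + 0.3086×634.8 − 0.04193×2.87×634.8 = 67.00 mGal
Difference = 67.00 − (-87.20) = 154.20 mGal

154.2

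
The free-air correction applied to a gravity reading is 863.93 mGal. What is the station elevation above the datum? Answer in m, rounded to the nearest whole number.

2800

h = 863.93 / 0.3086 = 2799.51 m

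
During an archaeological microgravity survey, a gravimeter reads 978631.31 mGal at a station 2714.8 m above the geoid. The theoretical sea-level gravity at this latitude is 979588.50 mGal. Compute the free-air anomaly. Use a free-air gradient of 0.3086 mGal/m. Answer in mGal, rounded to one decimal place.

-119.4

Free-air correction = 0.3086 × 2714.8 = 837.79 mGal
Free-air anomaly = 978631.31 − 979588.50 + (837.79) = -119.40 mGal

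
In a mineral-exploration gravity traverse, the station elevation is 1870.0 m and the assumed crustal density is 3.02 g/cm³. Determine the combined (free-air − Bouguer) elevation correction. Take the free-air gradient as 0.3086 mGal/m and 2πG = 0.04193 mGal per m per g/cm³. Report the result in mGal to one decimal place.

Combined gradient = 0.3086 − 0.04193 × 3.02 = 0.1819714 mGal/m
Combined elevation correction = 0.1819714 × 1870.0 = 340.3 mGal

340.3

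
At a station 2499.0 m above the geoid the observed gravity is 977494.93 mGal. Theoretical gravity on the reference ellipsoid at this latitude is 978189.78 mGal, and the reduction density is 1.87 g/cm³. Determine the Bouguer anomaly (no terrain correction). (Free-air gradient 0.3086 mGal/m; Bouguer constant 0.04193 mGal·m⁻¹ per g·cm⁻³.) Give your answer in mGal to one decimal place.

Free-air correction = 0.3086 × 2499.0 = 771.19 mGal
Free-air anomaly = 977494.93 − 978189.78 + (771.19) = 76.34 mGal
Bouguer slab correction = 0.04193 × 1.87 × 2499.0 = 195.94 mGal
Simple Bouguer anomaly = 76.34 − (195.94) = -119.60 mGal

-119.6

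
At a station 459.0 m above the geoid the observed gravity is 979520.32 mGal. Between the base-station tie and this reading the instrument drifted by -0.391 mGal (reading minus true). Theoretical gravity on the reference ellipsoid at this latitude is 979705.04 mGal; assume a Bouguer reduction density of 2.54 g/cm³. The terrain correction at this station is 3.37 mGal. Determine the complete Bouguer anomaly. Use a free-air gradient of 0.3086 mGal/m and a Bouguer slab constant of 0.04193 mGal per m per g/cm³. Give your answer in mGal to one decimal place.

Drift-corrected reading = 979520.32 − (-0.391) = 979520.711 mGal
Free-air correction = 0.3086 × 459.0 = 141.65 mGal
Free-air anomaly = 979520.711 − 979705.04 + (141.65) = -42.679 mGal
Bouguer slab correction = 0.04193 × 2.54 × 459.0 = 48.88 mGal
Simple Bouguer anomaly = -42.679 − (48.88) = -91.559 mGal
Complete Bouguer anomaly = -91.559 + 3.37 = -88.189 mGal

-88.2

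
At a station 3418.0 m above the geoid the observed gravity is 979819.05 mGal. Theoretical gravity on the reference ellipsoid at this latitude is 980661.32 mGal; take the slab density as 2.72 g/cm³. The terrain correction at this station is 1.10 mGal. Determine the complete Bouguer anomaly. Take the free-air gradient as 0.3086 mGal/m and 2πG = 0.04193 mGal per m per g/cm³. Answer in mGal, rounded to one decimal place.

-176.2

Free-air correction = 0.3086 × 3418.0 = 1054.79 mGal
Free-air anomaly = 979819.05 − 980661.32 + (1054.79) = 212.52 mGal
Bouguer slab correction = 0.04193 × 2.72 × 3418.0 = 389.82 mGal
Simple Bouguer anomaly = 212.52 − (389.82) = -177.30 mGal
Complete Bouguer anomaly = -177.30 + 1.10 = -176.20 mGal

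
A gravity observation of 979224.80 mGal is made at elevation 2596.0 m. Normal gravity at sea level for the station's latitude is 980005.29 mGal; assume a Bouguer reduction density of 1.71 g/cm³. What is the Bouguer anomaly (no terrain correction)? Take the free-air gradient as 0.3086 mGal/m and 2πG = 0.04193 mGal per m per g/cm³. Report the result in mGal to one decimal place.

-165.5

Free-air correction = 0.3086 × 2596.0 = 801.13 mGal
Free-air anomaly = 979224.80 − 980005.29 + (801.13) = 20.64 mGal
Bouguer slab correction = 0.04193 × 1.71 × 2596.0 = 186.13 mGal
Simple Bouguer anomaly = 20.64 − (186.13) = -165.49 mGal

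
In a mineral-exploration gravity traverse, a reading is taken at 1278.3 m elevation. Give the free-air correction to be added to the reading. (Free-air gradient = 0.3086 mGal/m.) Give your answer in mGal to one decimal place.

394.5

Free-air correction = 0.3086 × 1278.3 = 394.5 mGal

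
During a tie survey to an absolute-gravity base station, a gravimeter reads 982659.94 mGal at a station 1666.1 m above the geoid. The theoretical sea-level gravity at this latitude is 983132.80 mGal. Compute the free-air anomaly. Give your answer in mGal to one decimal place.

Free-air correction = 0.3086 × 1666.1 = 514.16 mGal
Free-air anomaly = 982659.94 − 983132.80 + (514.16) = 41.30 mGal

41.3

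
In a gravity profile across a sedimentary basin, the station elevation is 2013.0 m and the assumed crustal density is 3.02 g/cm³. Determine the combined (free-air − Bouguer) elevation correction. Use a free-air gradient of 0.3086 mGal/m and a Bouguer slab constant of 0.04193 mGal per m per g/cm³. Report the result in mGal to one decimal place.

366.3

Combined gradient = 0.3086 − 0.04193 × 3.02 = 0.1819714 mGal/m
Combined elevation correction = 0.1819714 × 2013.0 = 366.3 mGal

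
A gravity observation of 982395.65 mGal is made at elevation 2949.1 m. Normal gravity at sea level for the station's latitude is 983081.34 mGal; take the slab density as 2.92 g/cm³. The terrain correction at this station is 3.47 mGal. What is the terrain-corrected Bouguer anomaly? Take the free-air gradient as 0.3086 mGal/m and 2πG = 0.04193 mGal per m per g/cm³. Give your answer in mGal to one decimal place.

-133.2

Free-air correction = 0.3086 × 2949.1 = 910.09 mGal
Free-air anomaly = 982395.65 − 983081.34 + (910.09) = 224.40 mGal
Bouguer slab correction = 0.04193 × 2.92 × 2949.1 = 361.07 mGal
Simple Bouguer anomaly = 224.40 − (361.07) = -136.67 mGal
Complete Bouguer anomaly = -136.67 + 3.47 = -133.20 mGal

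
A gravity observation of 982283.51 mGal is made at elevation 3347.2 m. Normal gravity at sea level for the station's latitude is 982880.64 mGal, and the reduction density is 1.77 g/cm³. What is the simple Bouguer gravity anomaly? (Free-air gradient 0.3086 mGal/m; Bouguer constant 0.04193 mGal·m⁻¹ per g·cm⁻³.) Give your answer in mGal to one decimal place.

187.4

Free-air correction = 0.3086 × 3347.2 = 1032.95 mGal
Free-air anomaly = 982283.51 − 982880.64 + (1032.95) = 435.82 mGal
Bouguer slab correction = 0.04193 × 1.77 × 3347.2 = 248.42 mGal
Simple Bouguer anomaly = 435.82 − (248.42) = 187.40 mGal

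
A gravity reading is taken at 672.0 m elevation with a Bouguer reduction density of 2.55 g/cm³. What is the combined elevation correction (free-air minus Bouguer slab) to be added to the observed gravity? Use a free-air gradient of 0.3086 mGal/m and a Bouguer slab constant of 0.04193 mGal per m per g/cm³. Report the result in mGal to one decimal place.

Combined gradient = 0.3086 − 0.04193 × 2.55 = 0.2016785 mGal/m
Combined elevation correction = 0.2016785 × 672.0 = 135.5 mGal

135.5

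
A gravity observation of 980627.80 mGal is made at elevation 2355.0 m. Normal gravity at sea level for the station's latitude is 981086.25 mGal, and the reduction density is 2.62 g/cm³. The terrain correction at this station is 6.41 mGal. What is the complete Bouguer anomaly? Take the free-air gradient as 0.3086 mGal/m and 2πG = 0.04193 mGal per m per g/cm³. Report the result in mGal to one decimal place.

16.0

Free-air correction = 0.3086 × 2355.0 = 726.75 mGal
Free-air anomaly = 980627.80 − 981086.25 + (726.75) = 268.30 mGal
Bouguer slab correction = 0.04193 × 2.62 × 2355.0 = 258.71 mGal
Simple Bouguer anomaly = 268.30 − (258.71) = 9.59 mGal
Complete Bouguer anomaly = 9.59 + 6.41 = 16.00 mGal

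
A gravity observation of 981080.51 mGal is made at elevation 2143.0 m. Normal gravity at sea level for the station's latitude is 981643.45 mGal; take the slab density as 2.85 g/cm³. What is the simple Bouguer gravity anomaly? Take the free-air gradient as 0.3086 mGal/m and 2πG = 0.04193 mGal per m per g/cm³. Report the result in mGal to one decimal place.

-157.7

Free-air correction = 0.3086 × 2143.0 = 661.33 mGal
Free-air anomaly = 981080.51 − 981643.45 + (661.33) = 98.39 mGal
Bouguer slab correction = 0.04193 × 2.85 × 2143.0 = 256.09 mGal
Simple Bouguer anomaly = 98.39 − (256.09) = -157.70 mGal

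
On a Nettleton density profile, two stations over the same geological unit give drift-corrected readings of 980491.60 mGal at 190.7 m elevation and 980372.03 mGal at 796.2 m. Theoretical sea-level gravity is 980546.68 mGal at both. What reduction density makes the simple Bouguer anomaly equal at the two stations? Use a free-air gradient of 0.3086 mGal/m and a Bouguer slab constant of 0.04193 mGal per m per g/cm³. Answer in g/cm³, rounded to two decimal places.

Δg_obs = 980372.03 − 980491.60 = -119.57 mGal over Δh = 796.2 − 190.7 = 605.5 m
Equal Bouguer anomalies ⇒ Δg_obs + (0.3086 − 0.04193ρ)·Δh = 0
0.3086 − 0.04193ρ = −Δg_obs/Δh = 0.19747
ρ = (0.3086 − 0.19747) / 0.04193 = 2.65 g/cm³

2.65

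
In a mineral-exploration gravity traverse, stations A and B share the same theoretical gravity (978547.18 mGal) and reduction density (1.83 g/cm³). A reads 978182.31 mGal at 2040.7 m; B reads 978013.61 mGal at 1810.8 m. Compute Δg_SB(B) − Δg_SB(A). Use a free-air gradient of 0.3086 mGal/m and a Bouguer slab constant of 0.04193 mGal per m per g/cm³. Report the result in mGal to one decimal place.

Δg_SB(A) = 978182.31 − 978547.18 + 0.3086×2040.7 − 0.04193×1.83×2040.7 = 108.30 mGal
Δg_SB(B) = 978013.61 − 978547.18 + 0.3086×1810.8 − 0.04193×1.83×1810.8 = -113.70 mGal
Difference = -113.70 − (108.30) = -222.00 mGal

-222.0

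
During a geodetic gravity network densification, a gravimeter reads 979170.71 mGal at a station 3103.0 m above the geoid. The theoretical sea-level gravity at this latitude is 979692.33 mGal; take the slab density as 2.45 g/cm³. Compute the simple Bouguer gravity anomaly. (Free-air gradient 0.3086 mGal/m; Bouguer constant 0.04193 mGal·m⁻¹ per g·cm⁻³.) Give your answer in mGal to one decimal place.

117.2

Free-air correction = 0.3086 × 3103.0 = 957.59 mGal
Free-air anomaly = 979170.71 − 979692.33 + (957.59) = 435.97 mGal
Bouguer slab correction = 0.04193 × 2.45 × 3103.0 = 318.77 mGal
Simple Bouguer anomaly = 435.97 − (318.77) = 117.20 mGal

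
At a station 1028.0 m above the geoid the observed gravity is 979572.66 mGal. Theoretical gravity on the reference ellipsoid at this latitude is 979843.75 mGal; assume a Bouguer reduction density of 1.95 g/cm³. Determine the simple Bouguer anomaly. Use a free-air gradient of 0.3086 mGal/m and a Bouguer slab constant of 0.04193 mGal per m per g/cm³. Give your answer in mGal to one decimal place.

-37.9

Free-air correction = 0.3086 × 1028.0 = 317.24 mGal
Free-air anomaly = 979572.66 − 979843.75 + (317.24) = 46.15 mGal
Bouguer slab correction = 0.04193 × 1.95 × 1028.0 = 84.05 mGal
Simple Bouguer anomaly = 46.15 − (84.05) = -37.90 mGal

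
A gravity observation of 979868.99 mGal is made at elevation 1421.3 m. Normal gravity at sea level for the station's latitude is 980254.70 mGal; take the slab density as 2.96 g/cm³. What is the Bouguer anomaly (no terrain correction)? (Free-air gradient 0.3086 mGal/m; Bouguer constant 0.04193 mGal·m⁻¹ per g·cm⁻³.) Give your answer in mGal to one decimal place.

-123.5

Free-air correction = 0.3086 × 1421.3 = 438.61 mGal
Free-air anomaly = 979868.99 − 980254.70 + (438.61) = 52.90 mGal
Bouguer slab correction = 0.04193 × 2.96 × 1421.3 = 176.40 mGal
Simple Bouguer anomaly = 52.90 − (176.40) = -123.50 mGal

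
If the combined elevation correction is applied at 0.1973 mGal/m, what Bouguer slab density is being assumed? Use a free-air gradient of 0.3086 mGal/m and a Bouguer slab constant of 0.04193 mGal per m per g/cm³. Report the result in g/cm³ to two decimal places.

2.65

0.1973 = 0.3086 − 0.04193 × ρ
ρ = (0.3086 − 0.1973) / 0.04193 = 2.65 g/cm³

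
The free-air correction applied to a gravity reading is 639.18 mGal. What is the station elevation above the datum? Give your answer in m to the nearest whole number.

2071

h = 639.18 / 0.3086 = 2071.22 m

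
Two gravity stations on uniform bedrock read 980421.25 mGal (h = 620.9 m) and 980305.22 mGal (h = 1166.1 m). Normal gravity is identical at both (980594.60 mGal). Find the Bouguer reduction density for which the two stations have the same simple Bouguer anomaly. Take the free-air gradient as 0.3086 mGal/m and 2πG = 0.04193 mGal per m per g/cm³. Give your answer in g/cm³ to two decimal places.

2.28

Δg_obs = 980305.22 − 980421.25 = -116.03 mGal over Δh = 1166.1 − 620.9 = 545.2 m
Equal Bouguer anomalies ⇒ Δg_obs + (0.3086 − 0.04193ρ)·Δh = 0
0.3086 − 0.04193ρ = −Δg_obs/Δh = 0.21282
ρ = (0.3086 − 0.21282) / 0.04193 = 2.28 g/cm³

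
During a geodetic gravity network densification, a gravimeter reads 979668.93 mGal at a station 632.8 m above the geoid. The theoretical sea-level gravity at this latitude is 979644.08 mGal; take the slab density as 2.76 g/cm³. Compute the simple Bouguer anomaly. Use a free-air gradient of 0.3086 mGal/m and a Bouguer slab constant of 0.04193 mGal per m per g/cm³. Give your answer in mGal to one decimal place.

146.9

Free-air correction = 0.3086 × 632.8 = 195.28 mGal
Free-air anomaly = 979668.93 − 979644.08 + (195.28) = 220.13 mGal
Bouguer slab correction = 0.04193 × 2.76 × 632.8 = 73.23 mGal
Simple Bouguer anomaly = 220.13 − (73.23) = 146.90 mGal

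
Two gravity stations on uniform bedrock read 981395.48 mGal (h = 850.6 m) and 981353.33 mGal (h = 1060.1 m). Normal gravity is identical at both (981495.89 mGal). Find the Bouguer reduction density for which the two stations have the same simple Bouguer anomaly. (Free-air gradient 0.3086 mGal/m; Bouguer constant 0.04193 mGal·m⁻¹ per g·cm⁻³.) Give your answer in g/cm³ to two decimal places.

Δg_obs = 981353.33 − 981395.48 = -42.15 mGal over Δh = 1060.1 − 850.6 = 209.5 m
Equal Bouguer anomalies ⇒ Δg_obs + (0.3086 − 0.04193ρ)·Δh = 0
0.3086 − 0.04193ρ = −Δg_obs/Δh = 0.20119
ρ = (0.3086 − 0.20119) / 0.04193 = 2.56 g/cm³

2.56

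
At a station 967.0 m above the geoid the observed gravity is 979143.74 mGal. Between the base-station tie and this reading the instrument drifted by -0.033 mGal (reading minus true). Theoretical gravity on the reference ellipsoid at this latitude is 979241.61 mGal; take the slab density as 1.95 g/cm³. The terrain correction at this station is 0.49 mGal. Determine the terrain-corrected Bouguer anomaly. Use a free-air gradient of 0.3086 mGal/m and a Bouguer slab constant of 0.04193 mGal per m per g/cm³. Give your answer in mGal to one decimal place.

122.0

Drift-corrected reading = 979143.74 − (-0.033) = 979143.773 mGal
Free-air correction = 0.3086 × 967.0 = 298.42 mGal
Free-air anomaly = 979143.773 − 979241.61 + (298.42) = 200.583 mGal
Bouguer slab correction = 0.04193 × 1.95 × 967.0 = 79.07 mGal
Simple Bouguer anomaly = 200.583 − (79.07) = 121.513 mGal
Complete Bouguer anomaly = 121.513 + 0.49 = 122.003 mGal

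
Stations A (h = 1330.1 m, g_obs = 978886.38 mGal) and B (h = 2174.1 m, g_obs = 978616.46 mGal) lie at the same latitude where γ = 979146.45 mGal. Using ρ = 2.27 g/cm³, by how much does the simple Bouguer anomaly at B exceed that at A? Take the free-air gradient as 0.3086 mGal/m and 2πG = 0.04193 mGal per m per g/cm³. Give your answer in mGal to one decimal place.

-89.8

Δg_SB(A) = 978886.38 − 979146.45 + 0.3086×1330.1 − 0.04193×2.27×1330.1 = 23.80 mGal
Δg_SB(B) = 978616.46 − 979146.45 + 0.3086×2174.1 − 0.04193×2.27×2174.1 = -66.00 mGal
Difference = -66.00 − (23.80) = -89.80 mGal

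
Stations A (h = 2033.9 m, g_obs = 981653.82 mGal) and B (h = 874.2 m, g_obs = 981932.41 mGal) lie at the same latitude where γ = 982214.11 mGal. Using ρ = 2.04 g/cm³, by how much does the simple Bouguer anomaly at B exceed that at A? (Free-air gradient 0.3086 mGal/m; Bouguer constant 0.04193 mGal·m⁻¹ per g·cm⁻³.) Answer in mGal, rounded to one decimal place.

19.9

Δg_SB(A) = 981653.82 − 982214.11 + 0.3086×2033.9 − 0.04193×2.04×2033.9 = -106.60 mGal
Δg_SB(B) = 981932.41 − 982214.11 + 0.3086×874.2 − 0.04193×2.04×874.2 = -86.70 mGal
Difference = -86.70 − (-106.60) = 19.90 mGal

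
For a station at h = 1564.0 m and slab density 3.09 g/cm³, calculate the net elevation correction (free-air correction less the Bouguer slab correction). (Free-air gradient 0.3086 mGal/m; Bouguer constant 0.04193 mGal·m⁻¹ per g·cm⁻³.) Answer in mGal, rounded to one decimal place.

280.0

Combined gradient = 0.3086 − 0.04193 × 3.09 = 0.1790363 mGal/m
Combined elevation correction = 0.1790363 × 1564.0 = 280.0 mGal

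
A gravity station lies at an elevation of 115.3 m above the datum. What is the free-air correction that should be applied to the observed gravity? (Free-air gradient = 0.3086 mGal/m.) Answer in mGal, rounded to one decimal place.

35.6

Free-air correction = 0.3086 × 115.3 = 35.6 mGal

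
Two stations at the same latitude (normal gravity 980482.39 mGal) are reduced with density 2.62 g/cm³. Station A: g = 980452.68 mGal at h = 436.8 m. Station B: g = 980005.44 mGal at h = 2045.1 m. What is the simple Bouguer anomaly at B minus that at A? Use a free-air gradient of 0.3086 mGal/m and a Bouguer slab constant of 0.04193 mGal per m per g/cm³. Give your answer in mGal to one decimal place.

-127.6

Δg_SB(A) = 980452.68 − 980482.39 + 0.3086×436.8 − 0.04193×2.62×436.8 = 57.10 mGal
Δg_SB(B) = 980005.44 − 980482.39 + 0.3086×2045.1 − 0.04193×2.62×2045.1 = -70.50 mGal
Difference = -70.50 − (57.10) = -127.60 mGal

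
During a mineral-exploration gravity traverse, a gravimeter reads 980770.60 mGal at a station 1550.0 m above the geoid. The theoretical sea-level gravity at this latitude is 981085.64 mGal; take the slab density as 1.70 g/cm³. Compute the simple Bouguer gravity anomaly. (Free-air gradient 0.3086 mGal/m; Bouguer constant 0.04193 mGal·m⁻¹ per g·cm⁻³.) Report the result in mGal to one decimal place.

Free-air correction = 0.3086 × 1550.0 = 478.33 mGal
Free-air anomaly = 980770.60 − 981085.64 + (478.33) = 163.29 mGal
Bouguer slab correction = 0.04193 × 1.70 × 1550.0 = 110.49 mGal
Simple Bouguer anomaly = 163.29 − (110.49) = 52.80 mGal

52.8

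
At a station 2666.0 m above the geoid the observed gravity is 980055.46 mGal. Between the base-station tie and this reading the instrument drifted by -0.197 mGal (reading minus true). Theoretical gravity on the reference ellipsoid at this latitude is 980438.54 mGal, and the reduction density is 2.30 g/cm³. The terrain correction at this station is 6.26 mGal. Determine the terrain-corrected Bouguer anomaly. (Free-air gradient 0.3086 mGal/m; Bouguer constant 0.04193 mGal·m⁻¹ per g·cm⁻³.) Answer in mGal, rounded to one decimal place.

Drift-corrected reading = 980055.46 − (-0.197) = 980055.657 mGal
Free-air correction = 0.3086 × 2666.0 = 822.73 mGal
Free-air anomaly = 980055.657 − 980438.54 + (822.73) = 439.847 mGal
Bouguer slab correction = 0.04193 × 2.30 × 2666.0 = 257.11 mGal
Simple Bouguer anomaly = 439.847 − (257.11) = 182.737 mGal
Complete Bouguer anomaly = 182.737 + 6.26 = 188.997 mGal

189.0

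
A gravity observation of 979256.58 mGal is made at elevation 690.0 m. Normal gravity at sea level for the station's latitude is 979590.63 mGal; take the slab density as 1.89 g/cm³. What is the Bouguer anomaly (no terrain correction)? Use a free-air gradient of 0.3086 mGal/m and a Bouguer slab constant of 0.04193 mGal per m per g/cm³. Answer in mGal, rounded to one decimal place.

-175.8

Free-air correction = 0.3086 × 690.0 = 212.93 mGal
Free-air anomaly = 979256.58 − 979590.63 + (212.93) = -121.12 mGal
Bouguer slab correction = 0.04193 × 1.89 × 690.0 = 54.68 mGal
Simple Bouguer anomaly = -121.12 − (54.68) = -175.80 mGal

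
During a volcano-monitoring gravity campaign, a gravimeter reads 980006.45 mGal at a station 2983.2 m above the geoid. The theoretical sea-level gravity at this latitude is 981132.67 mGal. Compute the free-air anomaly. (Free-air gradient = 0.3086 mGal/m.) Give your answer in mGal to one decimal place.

Free-air correction = 0.3086 × 2983.2 = 920.62 mGal
Free-air anomaly = 980006.45 − 981132.67 + (920.62) = -205.60 mGal

-205.6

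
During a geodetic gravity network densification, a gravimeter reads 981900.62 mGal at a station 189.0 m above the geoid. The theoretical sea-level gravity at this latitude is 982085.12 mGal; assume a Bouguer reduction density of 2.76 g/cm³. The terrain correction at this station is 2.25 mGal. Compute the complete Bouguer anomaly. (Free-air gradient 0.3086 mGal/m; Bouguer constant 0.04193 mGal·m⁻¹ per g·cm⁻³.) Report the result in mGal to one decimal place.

-145.8

Free-air correction = 0.3086 × 189.0 = 58.33 mGal
Free-air anomaly = 981900.62 − 982085.12 + (58.33) = -126.17 mGal
Bouguer slab correction = 0.04193 × 2.76 × 189.0 = 21.87 mGal
Simple Bouguer anomaly = -126.17 − (21.87) = -148.04 mGal
Complete Bouguer anomaly = -148.04 + 2.25 = -145.79 mGal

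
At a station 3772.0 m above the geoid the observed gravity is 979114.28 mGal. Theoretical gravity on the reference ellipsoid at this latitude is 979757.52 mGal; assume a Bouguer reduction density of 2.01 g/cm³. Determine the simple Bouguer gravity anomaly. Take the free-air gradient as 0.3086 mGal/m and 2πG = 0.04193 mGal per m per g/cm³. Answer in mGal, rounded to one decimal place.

202.9

Free-air correction = 0.3086 × 3772.0 = 1164.04 mGal
Free-air anomaly = 979114.28 − 979757.52 + (1164.04) = 520.80 mGal
Bouguer slab correction = 0.04193 × 2.01 × 3772.0 = 317.90 mGal
Simple Bouguer anomaly = 520.80 − (317.90) = 202.90 mGal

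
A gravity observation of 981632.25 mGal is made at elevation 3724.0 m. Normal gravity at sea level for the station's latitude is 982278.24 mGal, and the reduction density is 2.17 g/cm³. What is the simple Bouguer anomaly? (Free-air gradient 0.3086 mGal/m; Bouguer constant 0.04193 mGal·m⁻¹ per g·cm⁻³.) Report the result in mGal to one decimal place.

164.4

Free-air correction = 0.3086 × 3724.0 = 1149.23 mGal
Free-air anomaly = 981632.25 − 982278.24 + (1149.23) = 503.24 mGal
Bouguer slab correction = 0.04193 × 2.17 × 3724.0 = 338.84 mGal
Simple Bouguer anomaly = 503.24 − (338.84) = 164.40 mGal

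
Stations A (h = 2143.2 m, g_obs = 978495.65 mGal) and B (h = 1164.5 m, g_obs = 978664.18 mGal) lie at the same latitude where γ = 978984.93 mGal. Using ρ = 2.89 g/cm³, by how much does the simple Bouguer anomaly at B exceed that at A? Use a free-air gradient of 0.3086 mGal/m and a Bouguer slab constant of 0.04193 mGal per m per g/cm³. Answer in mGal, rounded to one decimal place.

-14.9

Δg_SB(A) = 978495.65 − 978984.93 + 0.3086×2143.2 − 0.04193×2.89×2143.2 = -87.60 mGal
Δg_SB(B) = 978664.18 − 978984.93 + 0.3086×1164.5 − 0.04193×2.89×1164.5 = -102.50 mGal
Difference = -102.50 − (-87.60) = -14.90 mGal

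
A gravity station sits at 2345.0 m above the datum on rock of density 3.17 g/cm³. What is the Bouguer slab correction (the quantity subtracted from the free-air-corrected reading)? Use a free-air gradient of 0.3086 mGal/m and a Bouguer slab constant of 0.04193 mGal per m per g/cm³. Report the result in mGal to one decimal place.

311.7

Bouguer slab correction = 0.04193 × 3.17 × 2345.0 = 311.7 mGal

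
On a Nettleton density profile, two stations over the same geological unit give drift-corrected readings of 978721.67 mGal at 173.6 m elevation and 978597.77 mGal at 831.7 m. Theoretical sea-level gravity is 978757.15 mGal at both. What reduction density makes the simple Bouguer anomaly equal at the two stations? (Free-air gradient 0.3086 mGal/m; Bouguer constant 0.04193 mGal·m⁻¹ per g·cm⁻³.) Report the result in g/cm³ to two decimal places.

Δg_obs = 978597.77 − 978721.67 = -123.90 mGal over Δh = 831.7 − 173.6 = 658.1 m
Equal Bouguer anomalies ⇒ Δg_obs + (0.3086 − 0.04193ρ)·Δh = 0
0.3086 − 0.04193ρ = −Δg_obs/Δh = 0.18827
ρ = (0.3086 − 0.18827) / 0.04193 = 2.87 g/cm³

2.87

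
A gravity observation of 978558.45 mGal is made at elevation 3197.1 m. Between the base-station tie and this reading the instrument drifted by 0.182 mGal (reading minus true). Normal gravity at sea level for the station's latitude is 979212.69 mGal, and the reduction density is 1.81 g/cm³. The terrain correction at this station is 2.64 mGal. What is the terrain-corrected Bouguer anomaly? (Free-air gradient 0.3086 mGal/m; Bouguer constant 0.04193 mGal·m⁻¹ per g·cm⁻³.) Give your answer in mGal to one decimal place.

92.2

Drift-corrected reading = 978558.45 − (0.182) = 978558.268 mGal
Free-air correction = 0.3086 × 3197.1 = 986.63 mGal
Free-air anomaly = 978558.268 − 979212.69 + (986.63) = 332.208 mGal
Bouguer slab correction = 0.04193 × 1.81 × 3197.1 = 242.64 mGal
Simple Bouguer anomaly = 332.208 − (242.64) = 89.568 mGal
Complete Bouguer anomaly = 89.568 + 2.64 = 92.208 mGal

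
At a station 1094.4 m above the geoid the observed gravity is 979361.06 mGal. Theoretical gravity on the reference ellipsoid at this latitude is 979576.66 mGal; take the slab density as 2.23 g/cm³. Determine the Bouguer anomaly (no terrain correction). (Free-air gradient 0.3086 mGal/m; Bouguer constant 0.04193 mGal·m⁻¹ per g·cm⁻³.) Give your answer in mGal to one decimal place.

19.8

Free-air correction = 0.3086 × 1094.4 = 337.73 mGal
Free-air anomaly = 979361.06 − 979576.66 + (337.73) = 122.13 mGal
Bouguer slab correction = 0.04193 × 2.23 × 1094.4 = 102.33 mGal
Simple Bouguer anomaly = 122.13 − (102.33) = 19.80 mGal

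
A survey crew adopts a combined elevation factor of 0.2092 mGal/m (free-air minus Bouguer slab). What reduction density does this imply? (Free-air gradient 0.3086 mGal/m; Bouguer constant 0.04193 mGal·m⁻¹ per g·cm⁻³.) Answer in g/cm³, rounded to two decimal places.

0.2092 = 0.3086 − 0.04193 × ρ
ρ = (0.3086 − 0.2092) / 0.04193 = 2.37 g/cm³

2.37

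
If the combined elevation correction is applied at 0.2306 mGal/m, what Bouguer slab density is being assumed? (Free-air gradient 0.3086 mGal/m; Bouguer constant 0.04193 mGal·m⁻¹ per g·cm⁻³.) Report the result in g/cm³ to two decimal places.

0.2306 = 0.3086 − 0.04193 × ρ
ρ = (0.3086 − 0.2306) / 0.04193 = 1.86 g/cm³

1.86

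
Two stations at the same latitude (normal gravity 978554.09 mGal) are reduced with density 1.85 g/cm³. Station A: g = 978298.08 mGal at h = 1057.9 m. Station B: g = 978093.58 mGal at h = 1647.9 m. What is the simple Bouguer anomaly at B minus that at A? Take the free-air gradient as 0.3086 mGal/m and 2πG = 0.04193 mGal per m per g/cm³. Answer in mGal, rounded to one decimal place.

Δg_SB(A) = 978298.08 − 978554.09 + 0.3086×1057.9 − 0.04193×1.85×1057.9 = -11.60 mGal
Δg_SB(B) = 978093.58 − 978554.09 + 0.3086×1647.9 − 0.04193×1.85×1647.9 = -79.80 mGal
Difference = -79.80 − (-11.60) = -68.20 mGal

-68.2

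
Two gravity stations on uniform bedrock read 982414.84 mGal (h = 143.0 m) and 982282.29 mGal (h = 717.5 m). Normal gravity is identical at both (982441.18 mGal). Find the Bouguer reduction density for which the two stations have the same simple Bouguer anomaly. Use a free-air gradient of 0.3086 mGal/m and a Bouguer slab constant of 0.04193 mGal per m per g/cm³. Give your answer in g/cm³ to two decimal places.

1.86

Δg_obs = 982282.29 − 982414.84 = -132.55 mGal over Δh = 717.5 − 143.0 = 574.5 m
Equal Bouguer anomalies ⇒ Δg_obs + (0.3086 − 0.04193ρ)·Δh = 0
0.3086 − 0.04193ρ = −Δg_obs/Δh = 0.23072
ρ = (0.3086 − 0.23072) / 0.04193 = 1.86 g/cm³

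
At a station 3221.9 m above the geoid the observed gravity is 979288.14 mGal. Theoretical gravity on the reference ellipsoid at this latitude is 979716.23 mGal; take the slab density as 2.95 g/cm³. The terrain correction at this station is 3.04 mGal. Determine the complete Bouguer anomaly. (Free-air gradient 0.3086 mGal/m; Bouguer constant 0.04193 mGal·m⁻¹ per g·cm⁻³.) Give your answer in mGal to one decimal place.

Free-air correction = 0.3086 × 3221.9 = 994.28 mGal
Free-air anomaly = 979288.14 − 979716.23 + (994.28) = 566.19 mGal
Bouguer slab correction = 0.04193 × 2.95 × 3221.9 = 398.53 mGal
Simple Bouguer anomaly = 566.19 − (398.53) = 167.66 mGal
Complete Bouguer anomaly = 167.66 + 3.04 = 170.70 mGal

170.7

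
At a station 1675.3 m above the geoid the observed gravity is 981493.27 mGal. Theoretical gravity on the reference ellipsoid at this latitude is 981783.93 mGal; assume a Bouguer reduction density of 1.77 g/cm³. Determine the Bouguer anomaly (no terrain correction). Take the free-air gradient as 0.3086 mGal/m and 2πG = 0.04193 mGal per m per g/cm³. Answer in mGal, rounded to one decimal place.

102.0

Free-air correction = 0.3086 × 1675.3 = 517.00 mGal
Free-air anomaly = 981493.27 − 981783.93 + (517.00) = 226.34 mGal
Bouguer slab correction = 0.04193 × 1.77 × 1675.3 = 124.33 mGal
Simple Bouguer anomaly = 226.34 − (124.33) = 102.01 mGal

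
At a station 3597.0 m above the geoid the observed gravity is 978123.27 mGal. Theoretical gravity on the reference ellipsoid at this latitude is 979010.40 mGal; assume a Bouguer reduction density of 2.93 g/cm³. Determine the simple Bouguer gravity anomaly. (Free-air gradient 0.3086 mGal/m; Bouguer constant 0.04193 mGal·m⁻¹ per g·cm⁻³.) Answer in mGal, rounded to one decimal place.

-219.0

Free-air correction = 0.3086 × 3597.0 = 1110.03 mGal
Free-air anomaly = 978123.27 − 979010.40 + (1110.03) = 222.90 mGal
Bouguer slab correction = 0.04193 × 2.93 × 3597.0 = 441.91 mGal
Simple Bouguer anomaly = 222.90 − (441.91) = -219.01 mGal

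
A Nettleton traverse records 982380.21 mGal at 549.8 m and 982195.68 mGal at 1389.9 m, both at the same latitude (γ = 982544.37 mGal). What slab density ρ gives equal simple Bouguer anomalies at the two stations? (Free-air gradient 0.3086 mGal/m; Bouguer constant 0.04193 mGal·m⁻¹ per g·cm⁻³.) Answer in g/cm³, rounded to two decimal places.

Δg_obs = 982195.68 − 982380.21 = -184.53 mGal over Δh = 1389.9 − 549.8 = 840.1 m
Equal Bouguer anomalies ⇒ Δg_obs + (0.3086 − 0.04193ρ)·Δh = 0
0.3086 − 0.04193ρ = −Δg_obs/Δh = 0.21965
ρ = (0.3086 − 0.21965) / 0.04193 = 2.12 g/cm³

2.12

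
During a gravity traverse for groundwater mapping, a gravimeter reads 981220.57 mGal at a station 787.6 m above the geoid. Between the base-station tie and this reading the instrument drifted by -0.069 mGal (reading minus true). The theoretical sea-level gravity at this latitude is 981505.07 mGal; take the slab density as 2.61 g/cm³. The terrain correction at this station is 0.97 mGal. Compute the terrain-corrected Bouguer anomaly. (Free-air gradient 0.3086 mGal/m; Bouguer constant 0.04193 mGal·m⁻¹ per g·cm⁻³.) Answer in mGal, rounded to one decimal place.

Drift-corrected reading = 981220.57 − (-0.069) = 981220.639 mGal
Free-air correction = 0.3086 × 787.6 = 243.05 mGal
Free-air anomaly = 981220.639 − 981505.07 + (243.05) = -41.381 mGal
Bouguer slab correction = 0.04193 × 2.61 × 787.6 = 86.19 mGal
Simple Bouguer anomaly = -41.381 − (86.19) = -127.571 mGal
Complete Bouguer anomaly = -127.571 + 0.97 = -126.601 mGal

-126.6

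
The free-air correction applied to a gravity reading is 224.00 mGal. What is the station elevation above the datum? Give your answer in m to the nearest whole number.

726

h = 224.00 / 0.3086 = 725.86 m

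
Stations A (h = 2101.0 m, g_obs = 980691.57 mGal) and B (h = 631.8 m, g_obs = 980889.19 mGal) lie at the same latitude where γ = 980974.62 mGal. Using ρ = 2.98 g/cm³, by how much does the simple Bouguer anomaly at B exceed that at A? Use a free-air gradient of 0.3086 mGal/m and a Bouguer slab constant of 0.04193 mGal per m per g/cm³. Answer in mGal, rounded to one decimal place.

-72.2

Δg_SB(A) = 980691.57 − 980974.62 + 0.3086×2101.0 − 0.04193×2.98×2101.0 = 102.80 mGal
Δg_SB(B) = 980889.19 − 980974.62 + 0.3086×631.8 − 0.04193×2.98×631.8 = 30.60 mGal
Difference = 30.60 − (102.80) = -72.20 mGal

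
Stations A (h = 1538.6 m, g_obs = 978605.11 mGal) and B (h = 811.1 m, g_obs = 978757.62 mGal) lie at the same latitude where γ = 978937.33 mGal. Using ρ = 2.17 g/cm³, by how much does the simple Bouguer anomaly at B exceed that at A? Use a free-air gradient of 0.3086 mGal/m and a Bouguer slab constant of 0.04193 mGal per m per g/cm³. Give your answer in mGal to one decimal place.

Δg_SB(A) = 978605.11 − 978937.33 + 0.3086×1538.6 − 0.04193×2.17×1538.6 = 2.60 mGal
Δg_SB(B) = 978757.62 − 978937.33 + 0.3086×811.1 − 0.04193×2.17×811.1 = -3.20 mGal
Difference = -3.20 − (2.60) = -5.80 mGal

-5.8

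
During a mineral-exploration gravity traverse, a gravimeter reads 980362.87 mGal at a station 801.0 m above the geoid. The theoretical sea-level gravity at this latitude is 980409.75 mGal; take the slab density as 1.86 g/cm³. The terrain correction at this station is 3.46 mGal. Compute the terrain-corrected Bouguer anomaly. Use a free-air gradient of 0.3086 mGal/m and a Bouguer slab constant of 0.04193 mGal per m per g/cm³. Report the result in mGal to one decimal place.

141.3

Free-air correction = 0.3086 × 801.0 = 247.19 mGal
Free-air anomaly = 980362.87 − 980409.75 + (247.19) = 200.31 mGal
Bouguer slab correction = 0.04193 × 1.86 × 801.0 = 62.47 mGal
Simple Bouguer anomaly = 200.31 − (62.47) = 137.84 mGal
Complete Bouguer anomaly = 137.84 + 3.46 = 141.30 mGal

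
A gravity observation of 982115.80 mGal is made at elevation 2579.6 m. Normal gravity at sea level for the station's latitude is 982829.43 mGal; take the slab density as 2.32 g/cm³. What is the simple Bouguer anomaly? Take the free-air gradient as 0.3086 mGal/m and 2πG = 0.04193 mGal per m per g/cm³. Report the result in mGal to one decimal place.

-168.5

Free-air correction = 0.3086 × 2579.6 = 796.06 mGal
Free-air anomaly = 982115.80 − 982829.43 + (796.06) = 82.43 mGal
Bouguer slab correction = 0.04193 × 2.32 × 2579.6 = 250.94 mGal
Simple Bouguer anomaly = 82.43 − (250.94) = -168.51 mGal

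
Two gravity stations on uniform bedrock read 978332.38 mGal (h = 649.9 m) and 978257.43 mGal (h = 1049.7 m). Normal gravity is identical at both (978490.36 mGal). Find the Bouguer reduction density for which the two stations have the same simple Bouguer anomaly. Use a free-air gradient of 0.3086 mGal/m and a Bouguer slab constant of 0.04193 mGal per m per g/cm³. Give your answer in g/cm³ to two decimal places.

Δg_obs = 978257.43 − 978332.38 = -74.95 mGal over Δh = 1049.7 − 649.9 = 399.8 m
Equal Bouguer anomalies ⇒ Δg_obs + (0.3086 − 0.04193ρ)·Δh = 0
0.3086 − 0.04193ρ = −Δg_obs/Δh = 0.18747
ρ = (0.3086 − 0.18747) / 0.04193 = 2.89 g/cm³

2.89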